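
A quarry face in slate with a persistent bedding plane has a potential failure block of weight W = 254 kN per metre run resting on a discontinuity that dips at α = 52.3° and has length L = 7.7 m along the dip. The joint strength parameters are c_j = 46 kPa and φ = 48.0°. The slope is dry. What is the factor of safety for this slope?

FS = 2.62

Resolving the block weight along and normal to the plane and applying the Mohr–Coulomb strength on the joint:
N' = W cosα = 254·cos52.3° = 155.3 kN/m
Driving force T = W sinα = 254·sin52.3° = 201.0 kN/m
Resisting force R = c_j·L + N'·tanφ = 46·7.7 + 155.3·tan48.0° = 354.2 + 172.5 = 526.7 kN/m
FS = R / T = 526.7 / 201.0 = 2.621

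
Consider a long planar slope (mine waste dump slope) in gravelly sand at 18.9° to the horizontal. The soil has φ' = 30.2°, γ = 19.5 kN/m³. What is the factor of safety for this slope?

FS = 1.70

For a dry cohesionless infinite slope the factor of safety is FS = tanφ' / tanβ.
FS = tan30.2° / tan18.9° = 0.5820 / 0.3424 = 1.700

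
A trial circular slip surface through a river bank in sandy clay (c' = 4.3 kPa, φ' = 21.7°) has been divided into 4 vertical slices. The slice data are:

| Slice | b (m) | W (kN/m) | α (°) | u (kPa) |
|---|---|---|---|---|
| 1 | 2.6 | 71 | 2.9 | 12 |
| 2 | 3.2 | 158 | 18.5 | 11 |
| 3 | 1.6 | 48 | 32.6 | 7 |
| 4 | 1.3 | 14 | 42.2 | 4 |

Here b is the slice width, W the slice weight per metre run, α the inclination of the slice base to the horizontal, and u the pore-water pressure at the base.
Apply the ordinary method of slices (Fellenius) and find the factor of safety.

FS = 1.28

Ordinary method of slices: FS = Σ[c'·Δl_i + (W_i cosα_i − u_i·Δl_i)·tanφ'] / Σ W_i sinα_i, with Δl_i = b_i / cosα_i.
Slice 1: Δl = 2.6/cos2.9° = 2.603 m; N'_1 = 71·cos2.9° − 12·2.603 = 39.7; c'Δl = 11.19; W sinα = 3.6
Slice 2: Δl = 3.2/cos18.5° = 3.374 m; N'_2 = 158·cos18.5° − 11·3.374 = 112.7; c'Δl = 14.51; W sinα = 50.1
Slice 3: Δl = 1.6/cos32.6° = 1.899 m; N'_3 = 48·cos32.6° − 7·1.899 = 27.1; c'Δl = 8.17; W sinα = 25.9
Slice 4: Δl = 1.3/cos42.2° = 1.755 m; N'_4 = 14·cos42.2° − 4·1.755 = 3.4; c'Δl = 7.55; W sinα = 9.4
Σc'Δl = 41.4 kN/m; ΣN' = 182.9 kN/m; ΣW sinα = 89.0 kN/m
Resisting = 41.4 + 182.9·tan21.7° = 41.4 + 72.8 = 114.2 kN/m
FS = 114.2 / 89.0 = 1.283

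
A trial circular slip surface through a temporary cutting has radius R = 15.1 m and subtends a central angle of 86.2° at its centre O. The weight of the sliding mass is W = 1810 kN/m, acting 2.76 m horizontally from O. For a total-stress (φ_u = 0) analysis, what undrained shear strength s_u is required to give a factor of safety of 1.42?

FS = s_u·L_a·R / (W·d), so s_u = FS·W·d / (L_a·R).
Arc length L_a = R·θ = 15.1·(86.2°·π/180) = 15.1·1.5045 = 22.72 m
s_u = 1.42·1810·2.76 / (22.72·15.1) = 7093.8 / 343.04 = 20.68 kPa

s_u = 20.7 kPa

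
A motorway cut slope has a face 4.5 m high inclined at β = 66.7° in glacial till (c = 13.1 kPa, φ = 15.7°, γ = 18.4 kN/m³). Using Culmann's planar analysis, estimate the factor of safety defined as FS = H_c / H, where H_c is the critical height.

H_c = (4c/γ) · sinβ cosφ / [1 − cos(β − φ)]
    = (4·13.1/18.4) · sin66.7°·cos15.7° / [1 − cos51.0°]
    = 2.848 · 0.8842 / 0.3707 = 6.79 m
FS = H_c / H = 6.79 / 4.5 = 1.510

FS = 1.51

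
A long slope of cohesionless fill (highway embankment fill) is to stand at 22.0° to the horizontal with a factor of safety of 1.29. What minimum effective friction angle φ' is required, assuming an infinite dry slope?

φ' = 27.5°

FS = tanφ'/tanβ ⇒ tanφ' = FS · tanβ = 1.29 · tan22.0° = 0.5212
φ' = arctan(0.5212) = 27.53°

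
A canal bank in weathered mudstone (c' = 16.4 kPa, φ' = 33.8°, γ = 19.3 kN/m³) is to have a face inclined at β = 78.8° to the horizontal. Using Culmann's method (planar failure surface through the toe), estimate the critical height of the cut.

H_c = 9.46 m

Culmann's analysis gives the critical failure plane at α_cr = (β + φ')/2 = (78.8 + 33.8)/2 = 56.3°, and the critical height
H_c = (4c'/γ) · sinβ cosφ' / [1 − cos(β − φ')]
    = (4·16.4/19.3) · sin78.8°·cos33.8° / [1 − cos(45.0°)]
    = 3.399 · 0.9810·0.8310 / [1 − 0.7071]
    = 3.399 · 0.8152 / 0.2929
    = 9.46 m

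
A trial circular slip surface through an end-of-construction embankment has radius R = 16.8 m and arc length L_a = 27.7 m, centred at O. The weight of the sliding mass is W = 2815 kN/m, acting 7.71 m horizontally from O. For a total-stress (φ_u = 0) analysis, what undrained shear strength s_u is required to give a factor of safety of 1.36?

FS = s_u·L_a·R / (W·d), so s_u = FS·W·d / (L_a·R).
s_u = 1.36·2815·7.71 / (27.70·16.8) = 29517.0 / 465.36 = 63.43 kPa

s_u = 63.4 kPa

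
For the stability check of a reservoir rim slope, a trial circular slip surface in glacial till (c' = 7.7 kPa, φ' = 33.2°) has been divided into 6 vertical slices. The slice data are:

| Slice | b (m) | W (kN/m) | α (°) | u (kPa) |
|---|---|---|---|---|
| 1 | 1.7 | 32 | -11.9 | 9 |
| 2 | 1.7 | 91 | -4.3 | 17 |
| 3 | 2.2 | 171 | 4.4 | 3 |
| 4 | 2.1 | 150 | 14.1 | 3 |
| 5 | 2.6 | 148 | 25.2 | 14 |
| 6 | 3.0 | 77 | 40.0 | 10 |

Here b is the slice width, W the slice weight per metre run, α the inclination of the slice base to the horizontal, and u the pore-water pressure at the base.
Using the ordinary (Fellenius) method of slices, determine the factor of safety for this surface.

FS = 2.93

Ordinary method of slices: FS = Σ[c'·Δl_i + (W_i cosα_i − u_i·Δl_i)·tanφ'] / Σ W_i sinα_i, with Δl_i = b_i / cosα_i.
Slice 1: Δl = 1.7/cos(-11.9°) = 1.737 m; N'_1 = 32·cos(-11.9°) − 9·1.737 = 15.7; c'Δl = 13.38; W sinα = -6.6
Slice 2: Δl = 1.7/cos(-4.3°) = 1.705 m; N'_2 = 91·cos(-4.3°) − 17·1.705 = 61.8; c'Δl = 13.13; W sinα = -6.8
Slice 3: Δl = 2.2/cos4.4° = 2.207 m; N'_3 = 171·cos4.4° − 3·2.207 = 163.9; c'Δl = 16.99; W sinα = 13.1
Slice 4: Δl = 2.1/cos14.1° = 2.165 m; N'_4 = 150·cos14.1° − 3·2.165 = 139.0; c'Δl = 16.67; W sinα = 36.5
Slice 5: Δl = 2.6/cos25.2° = 2.873 m; N'_5 = 148·cos25.2° − 14·2.873 = 93.7; c'Δl = 22.13; W sinα = 63.0
Slice 6: Δl = 3.0/cos40.0° = 3.916 m; N'_6 = 77·cos40.0° − 10·3.916 = 19.8; c'Δl = 30.15; W sinα = 49.5
Σc'Δl = 112.4 kN/m; ΣN' = 493.8 kN/m; ΣW sinα = 148.7 kN/m
Resisting = 112.4 + 493.8·tan33.2° = 112.4 + 323.1 = 435.6 kN/m
FS = 435.6 / 148.7 = 2.928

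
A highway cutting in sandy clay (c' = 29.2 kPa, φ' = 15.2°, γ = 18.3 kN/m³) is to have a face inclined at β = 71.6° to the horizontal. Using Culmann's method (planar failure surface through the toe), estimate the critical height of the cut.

Culmann's analysis gives the critical failure plane at α_cr = (β + φ')/2 = (71.6 + 15.2)/2 = 43.4°, and the critical height
H_c = (4c'/γ) · sinβ cosφ' / [1 − cos(β − φ')]
    = (4·29.2/18.3) · sin71.6°·cos15.2° / [1 − cos(56.4°)]
    = 6.383 · 0.9489·0.9650 / [1 − 0.5534]
    = 6.383 · 0.9157 / 0.4466
    = 13.09 m

H_c = 13.09 m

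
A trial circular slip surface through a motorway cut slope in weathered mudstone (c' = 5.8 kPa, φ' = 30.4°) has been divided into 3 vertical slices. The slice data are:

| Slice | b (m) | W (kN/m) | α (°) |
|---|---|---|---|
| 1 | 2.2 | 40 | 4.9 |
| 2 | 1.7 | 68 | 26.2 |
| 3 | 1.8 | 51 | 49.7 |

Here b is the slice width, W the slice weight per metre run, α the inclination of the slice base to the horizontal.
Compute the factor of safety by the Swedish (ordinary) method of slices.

FS = 1.64

Ordinary method of slices: FS = Σ[c'·Δl_i + (W_i cosα_i)·tanφ'] / Σ W_i sinα_i, with Δl_i = b_i / cosα_i.
Slice 1: Δl = 2.2/cos4.9° = 2.208 m; N'_1 = 40·cos4.9° = 39.9; c'Δl = 12.81; W sinα = 3.4
Slice 2: Δl = 1.7/cos26.2° = 1.895 m; N'_2 = 68·cos26.2° = 61.0; c'Δl = 10.99; W sinα = 30.0
Slice 3: Δl = 1.8/cos49.7° = 2.783 m; N'_3 = 51·cos49.7° = 33.0; c'Δl = 16.14; W sinα = 38.9
Σc'Δl = 39.9 kN/m; ΣN' = 133.9 kN/m; ΣW sinα = 72.3 kN/m
Resisting = 39.9 + 133.9·tan30.4° = 39.9 + 78.5 = 118.5 kN/m
FS = 118.5 / 72.3 = 1.638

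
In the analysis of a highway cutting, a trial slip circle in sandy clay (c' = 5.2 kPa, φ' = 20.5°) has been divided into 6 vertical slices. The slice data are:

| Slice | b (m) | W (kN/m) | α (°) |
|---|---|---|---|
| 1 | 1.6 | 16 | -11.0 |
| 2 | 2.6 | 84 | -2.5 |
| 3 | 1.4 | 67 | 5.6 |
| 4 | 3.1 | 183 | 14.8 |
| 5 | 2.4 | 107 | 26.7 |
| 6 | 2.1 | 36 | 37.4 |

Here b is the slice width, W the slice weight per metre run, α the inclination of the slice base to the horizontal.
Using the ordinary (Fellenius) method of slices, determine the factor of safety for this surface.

FS = 2.13

Ordinary method of slices: FS = Σ[c'·Δl_i + (W_i cosα_i)·tanφ'] / Σ W_i sinα_i, with Δl_i = b_i / cosα_i.
Slice 1: Δl = 1.6/cos(-11.0°) = 1.630 m; N'_1 = 16·cos(-11.0°) = 15.7; c'Δl = 8.48; W sinα = -3.1
Slice 2: Δl = 2.6/cos(-2.5°) = 2.602 m; N'_2 = 84·cos(-2.5°) = 83.9; c'Δl = 13.53; W sinα = -3.7
Slice 3: Δl = 1.4/cos5.6° = 1.407 m; N'_3 = 67·cos5.6° = 66.7; c'Δl = 7.31; W sinα = 6.5
Slice 4: Δl = 3.1/cos14.8° = 3.206 m; N'_4 = 183·cos14.8° = 176.9; c'Δl = 16.67; W sinα = 46.7
Slice 5: Δl = 2.4/cos26.7° = 2.686 m; N'_5 = 107·cos26.7° = 95.6; c'Δl = 13.97; W sinα = 48.1
Slice 6: Δl = 2.1/cos37.4° = 2.643 m; N'_6 = 36·cos37.4° = 28.6; c'Δl = 13.75; W sinα = 21.9
Σc'Δl = 73.7 kN/m; ΣN' = 467.4 kN/m; ΣW sinα = 116.5 kN/m
Resisting = 73.7 + 467.4·tan20.5° = 73.7 + 174.8 = 248.5 kN/m
FS = 248.5 / 116.5 = 2.133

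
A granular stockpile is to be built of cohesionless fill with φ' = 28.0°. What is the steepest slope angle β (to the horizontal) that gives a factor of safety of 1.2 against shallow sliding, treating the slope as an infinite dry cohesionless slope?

For an infinite dry cohesionless slope FS = tanφ'/tanβ, so tanβ = tanφ' / FS.
tanβ = tan28.0° / 1.2 = 0.5317 / 1.2 = 0.4431
β = arctan(0.4431) = 23.90°

β = 23.9°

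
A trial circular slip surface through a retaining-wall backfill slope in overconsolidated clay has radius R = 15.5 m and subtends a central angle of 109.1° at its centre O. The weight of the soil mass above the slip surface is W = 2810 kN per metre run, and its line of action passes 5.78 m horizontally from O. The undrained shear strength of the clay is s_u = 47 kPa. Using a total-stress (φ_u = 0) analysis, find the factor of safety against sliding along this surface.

FS = 1.32

Taking moments about the centre O, the resisting moment is provided by the undrained shear strength acting along the arc:
Arc length L_a = R·θ = 15.5·(109.1°·π/180) = 15.5·1.9042 = 29.51 m
M_R = s_u·L_a·R = 47·29.51·15.5 = 21501.2 kN·m/m
M_D = W·d = 2810·5.78 = 16241.8 kN·m/m
FS = M_R / M_D = 21501.2 / 16241.8 = 1.324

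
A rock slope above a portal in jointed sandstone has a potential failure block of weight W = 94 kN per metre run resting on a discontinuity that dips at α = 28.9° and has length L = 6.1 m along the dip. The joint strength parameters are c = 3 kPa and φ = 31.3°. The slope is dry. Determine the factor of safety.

Resolving the block weight along and normal to the plane and applying the Mohr–Coulomb strength on the joint:
N' = W cosα = 94·cos28.9° = 82.3 kN/m
Driving force T = W sinα = 94·sin28.9° = 45.4 kN/m
Resisting force R = c·L + N'·tanφ = 3·6.1 + 82.3·tan31.3° = 18.3 + 50.0 = 68.3 kN/m
FS = R / T = 68.3 / 45.4 = 1.504

FS = 1.50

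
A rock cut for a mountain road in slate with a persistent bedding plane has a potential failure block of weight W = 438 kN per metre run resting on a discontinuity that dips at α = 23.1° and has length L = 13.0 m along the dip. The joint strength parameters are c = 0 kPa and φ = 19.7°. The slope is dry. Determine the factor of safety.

FS = 0.84

Resolving the block weight along and normal to the plane and applying the Mohr–Coulomb strength on the joint:
N' = W cosα = 438·cos23.1° = 402.9 kN/m
Driving force T = W sinα = 438·sin23.1° = 171.8 kN/m
Resisting force R = c·L + N'·tanφ = 0·13.0 + 402.9·tan19.7° = 0.0 + 144.3 = 144.3 kN/m
FS = R / T = 144.3 / 171.8 = 0.839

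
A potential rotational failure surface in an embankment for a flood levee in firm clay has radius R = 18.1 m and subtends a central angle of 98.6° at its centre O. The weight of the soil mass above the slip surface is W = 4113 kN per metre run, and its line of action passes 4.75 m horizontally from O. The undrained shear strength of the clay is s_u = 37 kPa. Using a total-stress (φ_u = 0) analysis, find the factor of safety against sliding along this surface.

Taking moments about the centre O, the resisting moment is provided by the undrained shear strength acting along the arc:
Arc length L_a = R·θ = 18.1·(98.6°·π/180) = 18.1·1.7209 = 31.15 m
M_R = s_u·L_a·R = 37·31.15·18.1 = 20859.9 kN·m/m
M_D = W·d = 4113·4.75 = 19536.8 kN·m/m
FS = M_R / M_D = 20859.9 / 19536.8 = 1.068

FS = 1.07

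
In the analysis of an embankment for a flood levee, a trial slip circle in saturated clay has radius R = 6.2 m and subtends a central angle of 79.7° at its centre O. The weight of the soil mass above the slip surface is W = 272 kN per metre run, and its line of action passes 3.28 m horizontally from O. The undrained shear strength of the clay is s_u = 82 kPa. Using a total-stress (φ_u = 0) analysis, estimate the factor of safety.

FS = 4.91

Taking moments about the centre O, the resisting moment is provided by the undrained shear strength acting along the arc:
Arc length L_a = R·θ = 6.2·(79.7°·π/180) = 6.2·1.3910 = 8.62 m
M_R = s_u·L_a·R = 82·8.62·6.2 = 4384.6 kN·m/m
M_D = W·d = 272·3.28 = 892.2 kN·m/m
FS = M_R / M_D = 4384.6 / 892.2 = 4.915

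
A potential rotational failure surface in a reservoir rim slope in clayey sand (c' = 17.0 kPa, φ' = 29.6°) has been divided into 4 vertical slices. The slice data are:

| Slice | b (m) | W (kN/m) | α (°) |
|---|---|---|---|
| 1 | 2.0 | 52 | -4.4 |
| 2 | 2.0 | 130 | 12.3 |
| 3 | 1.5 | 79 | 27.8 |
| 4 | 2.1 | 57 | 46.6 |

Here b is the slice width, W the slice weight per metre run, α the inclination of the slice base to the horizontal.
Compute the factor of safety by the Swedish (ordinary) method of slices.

Ordinary method of slices: FS = Σ[c'·Δl_i + (W_i cosα_i)·tanφ'] / Σ W_i sinα_i, with Δl_i = b_i / cosα_i.
Slice 1: Δl = 2.0/cos(-4.4°) = 2.006 m; N'_1 = 52·cos(-4.4°) = 51.8; c'Δl = 34.10; W sinα = -4.0
Slice 2: Δl = 2.0/cos12.3° = 2.047 m; N'_2 = 130·cos12.3° = 127.0; c'Δl = 34.80; W sinα = 27.7
Slice 3: Δl = 1.5/cos27.8° = 1.696 m; N'_3 = 79·cos27.8° = 69.9; c'Δl = 28.83; W sinα = 36.8
Slice 4: Δl = 2.1/cos46.6° = 3.056 m; N'_4 = 57·cos46.6° = 39.2; c'Δl = 51.96; W sinα = 41.4
Σc'Δl = 149.7 kN/m; ΣN' = 287.9 kN/m; ΣW sinα = 102.0 kN/m
Resisting = 149.7 + 287.9·tan29.6° = 149.7 + 163.6 = 313.2 kN/m
FS = 313.2 / 102.0 = 3.072

FS = 3.07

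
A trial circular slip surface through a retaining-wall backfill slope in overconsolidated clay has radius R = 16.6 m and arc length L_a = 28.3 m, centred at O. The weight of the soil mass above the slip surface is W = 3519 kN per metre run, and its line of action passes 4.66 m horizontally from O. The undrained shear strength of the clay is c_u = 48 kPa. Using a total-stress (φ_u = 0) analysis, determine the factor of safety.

FS = 1.38

Taking moments about the centre O, the resisting moment is provided by the undrained shear strength acting along the arc:
M_R = c_u·L_a·R = 48·28.30·16.6 = 22549.4 kN·m/m
M_D = W·d = 3519·4.66 = 16398.5 kN·m/m
FS = M_R / M_D = 22549.4 / 16398.5 = 1.375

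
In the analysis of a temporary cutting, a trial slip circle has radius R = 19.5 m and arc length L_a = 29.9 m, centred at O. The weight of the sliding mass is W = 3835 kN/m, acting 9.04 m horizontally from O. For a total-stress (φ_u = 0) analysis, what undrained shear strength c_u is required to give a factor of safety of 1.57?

c_u = 93.4 kPa

FS = c_u·L_a·R / (W·d), so c_u = FS·W·d / (L_a·R).
c_u = 1.57·3835·9.04 / (29.90·19.5) = 54429.4 / 583.05 = 93.35 kPa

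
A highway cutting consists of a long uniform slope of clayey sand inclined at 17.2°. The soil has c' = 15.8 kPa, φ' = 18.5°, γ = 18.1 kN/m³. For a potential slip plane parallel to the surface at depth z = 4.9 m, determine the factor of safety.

For an infinite slope with a slip plane parallel to the surface (no pore pressure): FS = [c' + γz cos²β tanφ'] / [γz sinβ cosβ].
γz = 18.1·4.9 = 88.69 kN/m²
Numerator = 15.8 + 88.69·cos²17.2°·tan18.5° = 15.8 + 88.69·0.9126·0.3346 = 42.880 kPa
Denominator = 88.69·sin17.2°·cos17.2° = 88.69·0.2957·0.9553 = 25.053 kPa
FS = 42.880 / 25.053 = 1.712

FS = 1.71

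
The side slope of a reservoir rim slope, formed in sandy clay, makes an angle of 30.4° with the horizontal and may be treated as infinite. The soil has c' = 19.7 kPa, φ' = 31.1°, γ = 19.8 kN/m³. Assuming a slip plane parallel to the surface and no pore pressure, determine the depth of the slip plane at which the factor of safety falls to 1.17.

Setting FS = 1.17 in FS = [c' + γz cos²β tanφ'] / [γz sinβ cosβ] and solving for z:
z = c' / [γ cosβ (FS·sinβ − cosβ·tanφ')]
  = 19.7 / [19.8·cos30.4°·(1.17·sin30.4° − cos30.4°·tan31.1°)]
  = 19.7 / [19.8·0.8625·(1.17·0.5060 − 0.8625·0.6032)]
  = 19.7 / 1.2255 = 16.076 m

z = 16.08 m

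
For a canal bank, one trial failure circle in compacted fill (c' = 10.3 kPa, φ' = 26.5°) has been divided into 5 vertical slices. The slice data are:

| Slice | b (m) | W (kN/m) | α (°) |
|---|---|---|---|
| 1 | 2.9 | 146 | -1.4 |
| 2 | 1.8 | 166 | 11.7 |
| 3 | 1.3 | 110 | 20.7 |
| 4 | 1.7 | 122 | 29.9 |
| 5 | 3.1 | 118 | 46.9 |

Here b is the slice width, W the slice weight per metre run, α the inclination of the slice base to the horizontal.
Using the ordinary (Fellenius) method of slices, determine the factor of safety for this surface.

Ordinary method of slices: FS = Σ[c'·Δl_i + (W_i cosα_i)·tanφ'] / Σ W_i sinα_i, with Δl_i = b_i / cosα_i.
Slice 1: Δl = 2.9/cos(-1.4°) = 2.901 m; N'_1 = 146·cos(-1.4°) = 146.0; c'Δl = 29.88; W sinα = -3.6
Slice 2: Δl = 1.8/cos11.7° = 1.838 m; N'_2 = 166·cos11.7° = 162.6; c'Δl = 18.93; W sinα = 33.7
Slice 3: Δl = 1.3/cos20.7° = 1.390 m; N'_3 = 110·cos20.7° = 102.9; c'Δl = 14.31; W sinα = 38.9
Slice 4: Δl = 1.7/cos29.9° = 1.961 m; N'_4 = 122·cos29.9° = 105.8; c'Δl = 20.20; W sinα = 60.8
Slice 5: Δl = 3.1/cos46.9° = 4.537 m; N'_5 = 118·cos46.9° = 80.6; c'Δl = 46.73; W sinα = 86.2
Σc'Δl = 130.1 kN/m; ΣN' = 597.8 kN/m; ΣW sinα = 216.0 kN/m
Resisting = 130.1 + 597.8·tan26.5° = 130.1 + 298.0 = 428.1 kN/m
FS = 428.1 / 216.0 = 1.982

FS = 1.98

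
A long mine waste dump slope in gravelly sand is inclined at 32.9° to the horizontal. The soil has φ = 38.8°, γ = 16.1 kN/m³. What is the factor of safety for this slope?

FS = 1.24

For a dry cohesionless infinite slope the factor of safety is FS = tanφ / tanβ.
FS = tan38.8° / tan32.9° = 0.8040 / 0.6469 = 1.243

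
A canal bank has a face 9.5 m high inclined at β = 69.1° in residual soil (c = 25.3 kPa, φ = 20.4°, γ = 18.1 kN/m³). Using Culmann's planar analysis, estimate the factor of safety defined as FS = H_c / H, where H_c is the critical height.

H_c = (4c/γ) · sinβ cosφ / [1 − cos(β − φ)]
    = (4·25.3/18.1) · sin69.1°·cos20.4° / [1 − cos48.7°]
    = 5.591 · 0.8756 / 0.3400 = 14.40 m
FS = H_c / H = 14.40 / 9.5 = 1.516

FS = 1.52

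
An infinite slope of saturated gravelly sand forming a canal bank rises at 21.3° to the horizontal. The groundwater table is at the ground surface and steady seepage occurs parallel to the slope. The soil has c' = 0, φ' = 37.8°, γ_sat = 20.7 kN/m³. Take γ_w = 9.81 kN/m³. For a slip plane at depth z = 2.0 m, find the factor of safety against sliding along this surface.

With seepage parallel to the slope and the water table at the surface, the effective normal stress on the slip plane uses the buoyant unit weight γ' = γ_sat − γ_w while the driving shear stress uses γ_sat:
FS = [c' + γ' z cos²β tanφ'] / [γ_sat z sinβ cosβ]
(For c' = 0 this reduces to FS = (γ'/γ_sat)·tanφ'/tanβ.)
γ' = 20.7 − 9.81 = 10.89 kN/m³
Numerator = 0.0 + 10.89·2.0·cos²21.3°·tan37.8° = 0.0 + 10.89·2.0·0.8680·0.7757 = 14.665 kPa
Denominator = 20.7·2.0·sin21.3°·cos21.3° = 20.7·2.0·0.3633·0.9317 = 14.011 kPa
FS = 14.665 / 14.011 = 1.047

FS = 1.05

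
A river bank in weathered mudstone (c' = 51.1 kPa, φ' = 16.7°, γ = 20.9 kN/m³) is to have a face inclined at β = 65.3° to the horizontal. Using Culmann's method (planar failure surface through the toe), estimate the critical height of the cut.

Culmann's analysis gives the critical failure plane at α_cr = (β + φ')/2 = (65.3 + 16.7)/2 = 41.0°, and the critical height
H_c = (4c'/γ) · sinβ cosφ' / [1 − cos(β − φ')]
    = (4·51.1/20.9) · sin65.3°·cos16.7° / [1 − cos(48.6°)]
    = 9.780 · 0.9085·0.9578 / [1 − 0.6613]
    = 9.780 · 0.8702 / 0.3387
    = 25.13 m

H_c = 25.13 m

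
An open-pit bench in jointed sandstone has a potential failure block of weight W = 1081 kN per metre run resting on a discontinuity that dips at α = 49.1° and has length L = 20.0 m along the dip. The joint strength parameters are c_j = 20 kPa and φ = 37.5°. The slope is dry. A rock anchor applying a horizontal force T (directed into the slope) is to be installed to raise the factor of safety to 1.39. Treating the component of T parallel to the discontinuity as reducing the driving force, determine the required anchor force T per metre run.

T = 129 kN/m

Resolving forces along and normal to the sliding plane, with the horizontal anchor force T adding T·sinα to the effective normal force and T·cosα acting up the plane against the driving force:
FS = [c_jL + (W cosα + T sinα) tanφ] / [W sinα − T cosα]
Without the anchor: N' = 707.8 kN/m, driving T_d = 817.1 kN/m, resisting R = 20·20.0 + 707.8·tan37.5° = 943.1 kN/m, FS = 1.15.
Setting FS = 1.39 and solving for T:
1.39·(817.1 − T cos49.1°) = 943.1 + T sin49.1°·tan37.5°
T·(sin49.1°·tan37.5° + 1.39·cos49.1°) = 1.39·817.1 − 943.1
T·(0.7559·0.7673 + 1.39·0.6547) = 1135.7 − 943.1 = 192.6
T·1.4901 = 192.6
T = 129.3 kN/m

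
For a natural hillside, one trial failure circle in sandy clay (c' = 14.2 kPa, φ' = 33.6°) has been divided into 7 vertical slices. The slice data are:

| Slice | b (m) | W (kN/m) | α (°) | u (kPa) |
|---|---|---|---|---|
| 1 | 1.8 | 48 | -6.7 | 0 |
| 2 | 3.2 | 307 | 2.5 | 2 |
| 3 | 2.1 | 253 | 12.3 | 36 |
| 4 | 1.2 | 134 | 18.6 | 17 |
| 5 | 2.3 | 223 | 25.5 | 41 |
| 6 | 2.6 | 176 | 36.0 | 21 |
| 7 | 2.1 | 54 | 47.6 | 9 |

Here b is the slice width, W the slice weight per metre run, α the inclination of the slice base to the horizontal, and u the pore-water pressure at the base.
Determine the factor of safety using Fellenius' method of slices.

Ordinary method of slices: FS = Σ[c'·Δl_i + (W_i cosα_i − u_i·Δl_i)·tanφ'] / Σ W_i sinα_i, with Δl_i = b_i / cosα_i.
Slice 1: Δl = 1.8/cos(-6.7°) = 1.812 m; N'_1 = 48·cos(-6.7°) − 0·1.812 = 47.7; c'Δl = 25.74; W sinα = -5.6
Slice 2: Δl = 3.2/cos2.5° = 3.203 m; N'_2 = 307·cos2.5° − 2·3.203 = 300.3; c'Δl = 45.48; W sinα = 13.4
Slice 3: Δl = 2.1/cos12.3° = 2.149 m; N'_3 = 253·cos12.3° − 36·2.149 = 169.8; c'Δl = 30.52; W sinα = 53.9
Slice 4: Δl = 1.2/cos18.6° = 1.266 m; N'_4 = 134·cos18.6° − 17·1.266 = 105.5; c'Δl = 17.98; W sinα = 42.7
Slice 5: Δl = 2.3/cos25.5° = 2.548 m; N'_5 = 223·cos25.5° − 41·2.548 = 96.8; c'Δl = 36.18; W sinα = 96.0
Slice 6: Δl = 2.6/cos36.0° = 3.214 m; N'_6 = 176·cos36.0° − 21·3.214 = 74.9; c'Δl = 45.64; W sinα = 103.5
Slice 7: Δl = 2.1/cos47.6° = 3.114 m; N'_7 = 54·cos47.6° − 9·3.114 = 8.4; c'Δl = 44.22; W sinα = 39.9
Σc'Δl = 245.8 kN/m; ΣN' = 803.3 kN/m; ΣW sinα = 343.8 kN/m
Resisting = 245.8 + 803.3·tan33.6° = 245.8 + 533.7 = 779.5 kN/m
FS = 779.5 / 343.8 = 2.268

FS = 2.27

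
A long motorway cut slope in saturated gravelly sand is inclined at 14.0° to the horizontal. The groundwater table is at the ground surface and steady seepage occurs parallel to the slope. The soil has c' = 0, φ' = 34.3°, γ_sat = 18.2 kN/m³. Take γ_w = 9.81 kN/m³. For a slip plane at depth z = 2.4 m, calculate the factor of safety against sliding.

With seepage parallel to the slope and the water table at the surface, the effective normal stress on the slip plane uses the buoyant unit weight γ' = γ_sat − γ_w while the driving shear stress uses γ_sat:
FS = [c' + γ' z cos²β tanφ'] / [γ_sat z sinβ cosβ]
(For c' = 0 this reduces to FS = (γ'/γ_sat)·tanφ'/tanβ.)
γ' = 18.2 − 9.81 = 8.39 kN/m³
Numerator = 0.0 + 8.39·2.4·cos²14.0°·tan34.3° = 0.0 + 8.39·2.4·0.9415·0.6822 = 12.932 kPa
Denominator = 18.2·2.4·sin14.0°·cos14.0° = 18.2·2.4·0.2419·0.9703 = 10.253 kPa
FS = 12.932 / 10.253 = 1.261

FS = 1.26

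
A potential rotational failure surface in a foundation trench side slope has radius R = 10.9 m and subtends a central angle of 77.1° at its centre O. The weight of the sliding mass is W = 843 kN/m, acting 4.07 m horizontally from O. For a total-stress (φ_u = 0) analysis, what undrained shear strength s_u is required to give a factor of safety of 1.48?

s_u = 31.8 kPa

FS = s_u·L_a·R / (W·d), so s_u = FS·W·d / (L_a·R).
Arc length L_a = R·θ = 10.9·(77.1°·π/180) = 10.9·1.3456 = 14.67 m
s_u = 1.48·843·4.07 / (14.67·10.9) = 5077.9 / 159.88 = 31.76 kPa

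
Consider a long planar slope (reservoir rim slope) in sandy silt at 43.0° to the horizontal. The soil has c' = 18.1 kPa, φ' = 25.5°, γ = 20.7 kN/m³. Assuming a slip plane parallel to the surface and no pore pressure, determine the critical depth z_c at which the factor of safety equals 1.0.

z_c = 3.59 m

Setting FS = 1.00 in FS = [c' + γz cos²β tanφ'] / [γz sinβ cosβ] and solving for z:
z = c' / [γ cosβ (FS·sinβ − cosβ·tanφ')]
  = 18.1 / [20.7·cos43.0°·(1.00·sin43.0° − cos43.0°·tan25.5°)]
  = 18.1 / [20.7·0.7314·(1.00·0.6820 − 0.7314·0.4770)]
  = 18.1 / 5.0437 = 3.589 m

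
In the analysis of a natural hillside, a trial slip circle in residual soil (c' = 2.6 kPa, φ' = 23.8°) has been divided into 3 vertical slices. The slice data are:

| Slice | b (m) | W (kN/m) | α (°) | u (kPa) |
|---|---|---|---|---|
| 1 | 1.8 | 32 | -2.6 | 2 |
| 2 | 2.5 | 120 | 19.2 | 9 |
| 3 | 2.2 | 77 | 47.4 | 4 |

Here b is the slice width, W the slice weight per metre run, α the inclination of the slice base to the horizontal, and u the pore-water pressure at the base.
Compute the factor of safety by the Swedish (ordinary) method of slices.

FS = 0.94

Ordinary method of slices: FS = Σ[c'·Δl_i + (W_i cosα_i − u_i·Δl_i)·tanφ'] / Σ W_i sinα_i, with Δl_i = b_i / cosα_i.
Slice 1: Δl = 1.8/cos(-2.6°) = 1.802 m; N'_1 = 32·cos(-2.6°) − 2·1.802 = 28.4; c'Δl = 4.68; W sinα = -1.5
Slice 2: Δl = 2.5/cos19.2° = 2.647 m; N'_2 = 120·cos19.2° − 9·2.647 = 89.5; c'Δl = 6.88; W sinα = 39.5
Slice 3: Δl = 2.2/cos47.4° = 3.250 m; N'_3 = 77·cos47.4° − 4·3.250 = 39.1; c'Δl = 8.45; W sinα = 56.7
Σc'Δl = 20.0 kN/m; ΣN' = 157.0 kN/m; ΣW sinα = 94.7 kN/m
Resisting = 20.0 + 157.0·tan23.8° = 20.0 + 69.2 = 89.3 kN/m
FS = 89.3 / 94.7 = 0.943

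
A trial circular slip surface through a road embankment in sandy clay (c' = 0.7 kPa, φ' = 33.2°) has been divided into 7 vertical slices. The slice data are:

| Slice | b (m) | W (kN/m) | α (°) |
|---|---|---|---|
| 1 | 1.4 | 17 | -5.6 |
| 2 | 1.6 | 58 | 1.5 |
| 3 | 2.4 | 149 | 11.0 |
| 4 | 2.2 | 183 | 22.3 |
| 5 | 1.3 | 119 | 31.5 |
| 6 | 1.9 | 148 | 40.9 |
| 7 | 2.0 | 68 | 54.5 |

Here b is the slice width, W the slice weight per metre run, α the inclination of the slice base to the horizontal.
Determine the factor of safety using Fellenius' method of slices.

Ordinary method of slices: FS = Σ[c'·Δl_i + (W_i cosα_i)·tanφ'] / Σ W_i sinα_i, with Δl_i = b_i / cosα_i.
Slice 1: Δl = 1.4/cos(-5.6°) = 1.407 m; N'_1 = 17·cos(-5.6°) = 16.9; c'Δl = 0.98; W sinα = -1.7
Slice 2: Δl = 1.6/cos1.5° = 1.601 m; N'_2 = 58·cos1.5° = 58.0; c'Δl = 1.12; W sinα = 1.5
Slice 3: Δl = 2.4/cos11.0° = 2.445 m; N'_3 = 149·cos11.0° = 146.3; c'Δl = 1.71; W sinα = 28.4
Slice 4: Δl = 2.2/cos22.3° = 2.378 m; N'_4 = 183·cos22.3° = 169.3; c'Δl = 1.66; W sinα = 69.4
Slice 5: Δl = 1.3/cos31.5° = 1.525 m; N'_5 = 119·cos31.5° = 101.5; c'Δl = 1.07; W sinα = 62.2
Slice 6: Δl = 1.9/cos40.9° = 2.514 m; N'_6 = 148·cos40.9° = 111.9; c'Δl = 1.76; W sinα = 96.9
Slice 7: Δl = 2.0/cos54.5° = 3.444 m; N'_7 = 68·cos54.5° = 39.5; c'Δl = 2.41; W sinα = 55.4
Σc'Δl = 10.7 kN/m; ΣN' = 643.3 kN/m; ΣW sinα = 312.2 kN/m
Resisting = 10.7 + 643.3·tan33.2° = 10.7 + 421.0 = 431.7 kN/m
FS = 431.7 / 312.2 = 1.383

FS = 1.38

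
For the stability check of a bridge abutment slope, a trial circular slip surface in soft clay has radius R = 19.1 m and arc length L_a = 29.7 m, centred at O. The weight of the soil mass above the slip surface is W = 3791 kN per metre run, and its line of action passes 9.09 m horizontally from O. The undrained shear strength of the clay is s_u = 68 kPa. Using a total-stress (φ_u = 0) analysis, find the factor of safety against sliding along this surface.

FS = 1.12

Taking moments about the centre O, the resisting moment is provided by the undrained shear strength acting along the arc:
M_R = s_u·L_a·R = 68·29.70·19.1 = 38574.4 kN·m/m
M_D = W·d = 3791·9.09 = 34460.2 kN·m/m
FS = M_R / M_D = 38574.4 / 34460.2 = 1.119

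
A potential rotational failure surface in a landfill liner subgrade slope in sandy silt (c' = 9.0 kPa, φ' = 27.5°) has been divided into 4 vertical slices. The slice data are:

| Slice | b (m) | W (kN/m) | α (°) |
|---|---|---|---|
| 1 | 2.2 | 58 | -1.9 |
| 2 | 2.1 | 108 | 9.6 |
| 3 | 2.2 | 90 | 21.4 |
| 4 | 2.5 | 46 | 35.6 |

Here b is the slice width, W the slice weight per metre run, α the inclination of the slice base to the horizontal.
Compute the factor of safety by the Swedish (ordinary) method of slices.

Ordinary method of slices: FS = Σ[c'·Δl_i + (W_i cosα_i)·tanφ'] / Σ W_i sinα_i, with Δl_i = b_i / cosα_i.
Slice 1: Δl = 2.2/cos(-1.9°) = 2.201 m; N'_1 = 58·cos(-1.9°) = 58.0; c'Δl = 19.81; W sinα = -1.9
Slice 2: Δl = 2.1/cos9.6° = 2.130 m; N'_2 = 108·cos9.6° = 106.5; c'Δl = 19.17; W sinα = 18.0
Slice 3: Δl = 2.2/cos21.4° = 2.363 m; N'_3 = 90·cos21.4° = 83.8; c'Δl = 21.27; W sinα = 32.8
Slice 4: Δl = 2.5/cos35.6° = 3.075 m; N'_4 = 46·cos35.6° = 37.4; c'Δl = 27.67; W sinα = 26.8
Σc'Δl = 87.9 kN/m; ΣN' = 285.7 kN/m; ΣW sinα = 75.7 kN/m
Resisting = 87.9 + 285.7·tan27.5° = 87.9 + 148.7 = 236.6 kN/m
FS = 236.6 / 75.7 = 3.126

FS = 3.13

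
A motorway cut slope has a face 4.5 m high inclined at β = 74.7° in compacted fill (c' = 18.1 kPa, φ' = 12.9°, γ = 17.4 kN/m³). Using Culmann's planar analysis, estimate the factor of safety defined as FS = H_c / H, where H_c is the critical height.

H_c = (4c'/γ) · sinβ cosφ' / [1 − cos(β − φ')]
    = (4·18.1/17.4) · sin74.7°·cos12.9° / [1 − cos61.8°]
    = 4.161 · 0.9402 / 0.5274 = 7.42 m
FS = H_c / H = 7.42 / 4.5 = 1.648

FS = 1.65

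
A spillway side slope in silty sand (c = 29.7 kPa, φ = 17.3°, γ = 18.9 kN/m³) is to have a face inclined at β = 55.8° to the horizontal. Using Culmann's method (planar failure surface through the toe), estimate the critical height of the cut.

Culmann's analysis gives the critical failure plane at α_cr = (β + φ)/2 = (55.8 + 17.3)/2 = 36.5°, and the critical height
H_c = (4c/γ) · sinβ cosφ / [1 − cos(β − φ)]
    = (4·29.7/18.9) · sin55.8°·cos17.3° / [1 − cos(38.5°)]
    = 6.286 · 0.8271·0.9548 / [1 − 0.7826]
    = 6.286 · 0.7897 / 0.2174
    = 22.83 m

H_c = 22.83 m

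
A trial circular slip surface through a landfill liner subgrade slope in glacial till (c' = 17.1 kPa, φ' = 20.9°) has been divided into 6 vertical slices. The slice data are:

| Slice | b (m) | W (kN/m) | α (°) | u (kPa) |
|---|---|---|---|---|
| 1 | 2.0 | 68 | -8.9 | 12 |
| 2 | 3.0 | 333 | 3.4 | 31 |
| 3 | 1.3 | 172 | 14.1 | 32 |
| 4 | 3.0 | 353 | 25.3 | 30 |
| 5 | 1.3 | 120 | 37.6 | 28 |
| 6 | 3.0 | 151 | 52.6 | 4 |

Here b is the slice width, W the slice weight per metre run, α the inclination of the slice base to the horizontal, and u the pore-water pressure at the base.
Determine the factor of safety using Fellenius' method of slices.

Ordinary method of slices: FS = Σ[c'·Δl_i + (W_i cosα_i − u_i·Δl_i)·tanφ'] / Σ W_i sinα_i, with Δl_i = b_i / cosα_i.
Slice 1: Δl = 2.0/cos(-8.9°) = 2.024 m; N'_1 = 68·cos(-8.9°) − 12·2.024 = 42.9; c'Δl = 34.62; W sinα = -10.5
Slice 2: Δl = 3.0/cos3.4° = 3.005 m; N'_2 = 333·cos3.4° − 31·3.005 = 239.2; c'Δl = 51.39; W sinα = 19.7
Slice 3: Δl = 1.3/cos14.1° = 1.340 m; N'_3 = 172·cos14.1° − 32·1.340 = 123.9; c'Δl = 22.92; W sinα = 41.9
Slice 4: Δl = 3.0/cos25.3° = 3.318 m; N'_4 = 353·cos25.3° − 30·3.318 = 219.6; c'Δl = 56.74; W sinα = 150.9
Slice 5: Δl = 1.3/cos37.6° = 1.641 m; N'_5 = 120·cos37.6° − 28·1.641 = 49.1; c'Δl = 28.06; W sinα = 73.2
Slice 6: Δl = 3.0/cos52.6° = 4.939 m; N'_6 = 151·cos52.6° − 4·4.939 = 72.0; c'Δl = 84.46; W sinα = 120.0
Σc'Δl = 278.2 kN/m; ΣN' = 746.7 kN/m; ΣW sinα = 395.2 kN/m
Resisting = 278.2 + 746.7·tan20.9° = 278.2 + 285.2 = 563.3 kN/m
FS = 563.3 / 395.2 = 1.426

FS = 1.43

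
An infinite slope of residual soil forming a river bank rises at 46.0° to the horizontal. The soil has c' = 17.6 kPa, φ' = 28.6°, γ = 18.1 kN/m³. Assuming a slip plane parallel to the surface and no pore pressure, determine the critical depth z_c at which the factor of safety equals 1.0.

Setting FS = 1.00 in FS = [c' + γz cos²β tanφ'] / [γz sinβ cosβ] and solving for z:
z = c' / [γ cosβ (FS·sinβ − cosβ·tanφ')]
  = 17.6 / [18.1·cos46.0°·(1.00·sin46.0° − cos46.0°·tan28.6°)]
  = 17.6 / [18.1·0.6947·(1.00·0.7193 − 0.6947·0.5452)]
  = 17.6 / 4.2825 = 4.110 m

z_c = 4.11 m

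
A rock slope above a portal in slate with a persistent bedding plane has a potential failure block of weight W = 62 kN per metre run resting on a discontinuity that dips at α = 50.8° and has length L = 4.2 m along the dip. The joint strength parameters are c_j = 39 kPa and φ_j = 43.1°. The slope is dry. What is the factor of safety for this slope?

Resolving the block weight along and normal to the plane and applying the Mohr–Coulomb strength on the joint:
N' = W cosα = 62·cos50.8° = 39.2 kN/m
Driving force T = W sinα = 62·sin50.8° = 48.0 kN/m
Resisting force R = c_j·L + N'·tanφ_j = 39·4.2 + 39.2·tan43.1° = 163.8 + 36.7 = 200.5 kN/m
FS = R / T = 200.5 / 48.0 = 4.172

FS = 4.17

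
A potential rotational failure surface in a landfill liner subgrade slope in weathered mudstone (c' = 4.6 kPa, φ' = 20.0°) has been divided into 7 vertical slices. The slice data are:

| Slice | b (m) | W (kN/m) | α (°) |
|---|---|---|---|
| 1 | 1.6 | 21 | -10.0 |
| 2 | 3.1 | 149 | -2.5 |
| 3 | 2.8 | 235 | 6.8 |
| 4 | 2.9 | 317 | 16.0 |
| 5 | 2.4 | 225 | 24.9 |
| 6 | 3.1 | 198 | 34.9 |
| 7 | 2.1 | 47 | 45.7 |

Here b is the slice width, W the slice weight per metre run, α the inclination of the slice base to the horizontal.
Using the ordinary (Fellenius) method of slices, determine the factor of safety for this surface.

FS = 1.43

Ordinary method of slices: FS = Σ[c'·Δl_i + (W_i cosα_i)·tanφ'] / Σ W_i sinα_i, with Δl_i = b_i / cosα_i.
Slice 1: Δl = 1.6/cos(-10.0°) = 1.625 m; N'_1 = 21·cos(-10.0°) = 20.7; c'Δl = 7.47; W sinα = -3.6
Slice 2: Δl = 3.1/cos(-2.5°) = 3.103 m; N'_2 = 149·cos(-2.5°) = 148.9; c'Δl = 14.27; W sinα = -6.5
Slice 3: Δl = 2.8/cos6.8° = 2.820 m; N'_3 = 235·cos6.8° = 233.3; c'Δl = 12.97; W sinα = 27.8
Slice 4: Δl = 2.9/cos16.0° = 3.017 m; N'_4 = 317·cos16.0° = 304.7; c'Δl = 13.88; W sinα = 87.4
Slice 5: Δl = 2.4/cos24.9° = 2.646 m; N'_5 = 225·cos24.9° = 204.1; c'Δl = 12.17; W sinα = 94.7
Slice 6: Δl = 3.1/cos34.9° = 3.780 m; N'_6 = 198·cos34.9° = 162.4; c'Δl = 17.39; W sinα = 113.3
Slice 7: Δl = 2.1/cos45.7° = 3.007 m; N'_7 = 47·cos45.7° = 32.8; c'Δl = 13.83; W sinα = 33.6
Σc'Δl = 92.0 kN/m; ΣN' = 1106.9 kN/m; ΣW sinα = 346.7 kN/m
Resisting = 92.0 + 1106.9·tan20.0° = 92.0 + 402.9 = 494.9 kN/m
FS = 494.9 / 346.7 = 1.427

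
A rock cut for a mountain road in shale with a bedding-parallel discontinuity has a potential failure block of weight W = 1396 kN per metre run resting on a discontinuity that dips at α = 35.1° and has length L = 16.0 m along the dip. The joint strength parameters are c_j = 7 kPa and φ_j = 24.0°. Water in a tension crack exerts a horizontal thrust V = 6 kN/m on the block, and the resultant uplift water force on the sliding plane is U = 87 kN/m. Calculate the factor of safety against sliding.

FS = 0.72

Resolving the block weight along and normal to the plane and applying the Mohr–Coulomb strength on the joint:
N' = W cosα − U − V sinα = 1396·cos35.1° − 87 − 6·sin35.1° = 1051.7 kN/m
Driving force T = W sinα + V cosα = 1396·sin35.1° + 6·cos35.1° = 807.6 kN/m
Resisting force R = c_j·L + N'·tanφ_j = 7·16.0 + 1051.7·tan24.0° = 112.0 + 468.2 = 580.2 kN/m
FS = R / T = 580.2 / 807.6 = 0.718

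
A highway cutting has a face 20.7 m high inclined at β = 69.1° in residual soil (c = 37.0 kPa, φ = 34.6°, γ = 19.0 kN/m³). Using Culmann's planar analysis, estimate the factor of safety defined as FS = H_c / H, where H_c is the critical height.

H_c = (4c/γ) · sinβ cosφ / [1 − cos(β − φ)]
    = (4·37.0/19.0) · sin69.1°·cos34.6° / [1 − cos34.5°]
    = 7.789 · 0.7690 / 0.1759 = 34.06 m
FS = H_c / H = 34.06 / 20.7 = 1.645

FS = 1.65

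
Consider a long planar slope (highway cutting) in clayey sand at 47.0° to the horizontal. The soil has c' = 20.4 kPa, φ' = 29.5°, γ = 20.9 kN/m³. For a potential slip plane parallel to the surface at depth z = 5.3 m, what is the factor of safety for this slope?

For an infinite slope with a slip plane parallel to the surface (no pore pressure): FS = [c' + γz cos²β tanφ'] / [γz sinβ cosβ].
γz = 20.9·5.3 = 110.77 kN/m²
Numerator = 20.4 + 110.77·cos²47.0°·tan29.5° = 20.4 + 110.77·0.4651·0.5658 = 49.549 kPa
Denominator = 110.77·sin47.0°·cos47.0° = 110.77·0.7314·0.6820 = 55.250 kPa
FS = 49.549 / 55.250 = 0.897

FS = 0.90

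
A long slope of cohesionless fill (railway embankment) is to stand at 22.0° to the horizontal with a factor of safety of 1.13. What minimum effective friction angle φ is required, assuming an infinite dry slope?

FS = tanφ/tanβ ⇒ tanφ = FS · tanβ = 1.13 · tan22.0° = 0.4565
φ = arctan(0.4565) = 24.54°

φ = 24.5°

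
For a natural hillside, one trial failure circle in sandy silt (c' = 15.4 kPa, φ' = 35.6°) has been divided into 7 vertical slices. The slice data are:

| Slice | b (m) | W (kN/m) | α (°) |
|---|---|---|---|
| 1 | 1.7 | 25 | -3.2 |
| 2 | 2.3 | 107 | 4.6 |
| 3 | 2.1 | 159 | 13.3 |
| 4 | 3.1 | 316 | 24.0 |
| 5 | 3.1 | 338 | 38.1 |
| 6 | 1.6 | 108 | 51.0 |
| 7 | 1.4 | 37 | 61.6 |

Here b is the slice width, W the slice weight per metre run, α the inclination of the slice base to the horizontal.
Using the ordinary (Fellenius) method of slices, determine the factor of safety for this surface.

FS = 1.92

Ordinary method of slices: FS = Σ[c'·Δl_i + (W_i cosα_i)·tanφ'] / Σ W_i sinα_i, with Δl_i = b_i / cosα_i.
Slice 1: Δl = 1.7/cos(-3.2°) = 1.703 m; N'_1 = 25·cos(-3.2°) = 25.0; c'Δl = 26.22; W sinα = -1.4
Slice 2: Δl = 2.3/cos4.6° = 2.307 m; N'_2 = 107·cos4.6° = 106.7; c'Δl = 35.53; W sinα = 8.6
Slice 3: Δl = 2.1/cos13.3° = 2.158 m; N'_3 = 159·cos13.3° = 154.7; c'Δl = 33.23; W sinα = 36.6
Slice 4: Δl = 3.1/cos24.0° = 3.393 m; N'_4 = 316·cos24.0° = 288.7; c'Δl = 52.26; W sinα = 128.5
Slice 5: Δl = 3.1/cos38.1° = 3.939 m; N'_5 = 338·cos38.1° = 266.0; c'Δl = 60.67; W sinα = 208.6
Slice 6: Δl = 1.6/cos51.0° = 2.542 m; N'_6 = 108·cos51.0° = 68.0; c'Δl = 39.15; W sinα = 83.9
Slice 7: Δl = 1.4/cos61.6° = 2.944 m; N'_7 = 37·cos61.6° = 17.6; c'Δl = 45.33; W sinα = 32.5
Σc'Δl = 292.4 kN/m; ΣN' = 926.6 kN/m; ΣW sinα = 497.3 kN/m
Resisting = 292.4 + 926.6·tan35.6° = 292.4 + 663.4 = 955.8 kN/m
FS = 955.8 / 497.3 = 1.922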